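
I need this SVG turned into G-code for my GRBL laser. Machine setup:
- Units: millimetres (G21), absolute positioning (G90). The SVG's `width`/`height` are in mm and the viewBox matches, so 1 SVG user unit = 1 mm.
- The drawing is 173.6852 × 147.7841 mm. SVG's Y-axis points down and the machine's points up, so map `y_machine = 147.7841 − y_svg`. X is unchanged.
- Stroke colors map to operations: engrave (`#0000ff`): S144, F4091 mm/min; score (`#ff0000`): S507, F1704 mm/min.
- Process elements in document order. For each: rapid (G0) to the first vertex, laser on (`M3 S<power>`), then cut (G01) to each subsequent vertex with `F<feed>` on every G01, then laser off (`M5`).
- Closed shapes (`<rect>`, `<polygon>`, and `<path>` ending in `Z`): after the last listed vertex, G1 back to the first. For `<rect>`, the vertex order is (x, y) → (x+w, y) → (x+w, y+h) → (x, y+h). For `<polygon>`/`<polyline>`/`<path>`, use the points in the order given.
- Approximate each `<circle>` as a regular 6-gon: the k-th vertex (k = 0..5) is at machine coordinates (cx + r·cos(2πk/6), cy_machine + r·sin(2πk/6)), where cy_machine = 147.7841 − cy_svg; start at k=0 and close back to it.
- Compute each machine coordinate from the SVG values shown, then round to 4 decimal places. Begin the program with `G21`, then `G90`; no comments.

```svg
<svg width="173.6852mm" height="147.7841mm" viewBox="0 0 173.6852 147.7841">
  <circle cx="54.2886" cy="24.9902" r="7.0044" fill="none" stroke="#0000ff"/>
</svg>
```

G21
G90
G0 X61.2930 Y122.7939
M3 S144
G01 X57.7908 Y128.8599 F4091
G01 X50.7864 Y128.8599 F4091
G01 X47.2842 Y122.7939 F4091
G01 X50.7864 Y116.7279 F4091
G01 X57.7908 Y116.7279 F4091
G01 X61.2930 Y122.7939 F4091
M5

viewBox `0 0 173.6852 147.7841` with mm width/height → 1 unit = 1 mm. Flip: y_m = 147.7841 − y_svg.

**Shape 1** — `<circle>` circle, stroke `#0000ff` → engrave (S144, F4091). Machine vertices: (61.2930,122.7939) → (57.7908,128.8599) → (50.7864,128.8599) → (47.2842,122.7939) → (50.7864,116.7279) → (57.7908,116.7279) → (61.2930,122.7939). Closed: final G1 returns to the first vertex.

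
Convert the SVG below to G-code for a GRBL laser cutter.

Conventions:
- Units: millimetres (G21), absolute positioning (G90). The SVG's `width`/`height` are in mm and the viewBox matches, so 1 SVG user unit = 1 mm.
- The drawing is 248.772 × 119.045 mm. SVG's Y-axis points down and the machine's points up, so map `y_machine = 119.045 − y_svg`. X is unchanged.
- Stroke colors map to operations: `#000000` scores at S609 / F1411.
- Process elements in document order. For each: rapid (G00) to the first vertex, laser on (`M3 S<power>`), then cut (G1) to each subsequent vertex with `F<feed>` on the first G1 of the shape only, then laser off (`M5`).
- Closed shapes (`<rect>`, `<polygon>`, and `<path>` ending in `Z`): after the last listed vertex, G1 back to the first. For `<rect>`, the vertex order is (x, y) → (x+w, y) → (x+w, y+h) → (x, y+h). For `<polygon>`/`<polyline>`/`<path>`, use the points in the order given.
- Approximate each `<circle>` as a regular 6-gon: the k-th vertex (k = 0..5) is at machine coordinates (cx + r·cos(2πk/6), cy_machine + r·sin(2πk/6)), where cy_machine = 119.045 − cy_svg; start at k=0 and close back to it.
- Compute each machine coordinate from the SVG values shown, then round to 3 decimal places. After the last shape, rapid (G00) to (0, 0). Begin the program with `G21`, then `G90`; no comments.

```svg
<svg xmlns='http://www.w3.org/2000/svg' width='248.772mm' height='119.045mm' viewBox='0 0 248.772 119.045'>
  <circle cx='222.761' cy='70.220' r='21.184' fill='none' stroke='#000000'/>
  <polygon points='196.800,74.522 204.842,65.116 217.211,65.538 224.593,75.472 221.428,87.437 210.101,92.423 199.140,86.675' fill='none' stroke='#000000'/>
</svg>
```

G21
G90
G00 X243.945 Y48.825
M3 S609
G1 X233.353 Y67.171 F1411
G1 X212.169 Y67.171
G1 X201.577 Y48.825
G1 X212.169 Y30.479
G1 X233.353 Y30.479
G1 X243.945 Y48.825
M5
G00 X196.800 Y44.523
M3 S609
G1 X204.842 Y53.929 F1411
G1 X217.211 Y53.507
G1 X224.593 Y43.573
G1 X221.428 Y31.608
G1 X210.101 Y26.622
G1 X199.140 Y32.370
G1 X196.800 Y44.523
M5
G00 X0.000 Y0.000

Since the viewBox matches the mm dimensions, user units are millimetres directly. The only transform is the Y-flip y_m = 119.045 − y_svg.

Shape 1 is a circle drawn with `<circle>`. Its stroke #000000 means score at S609, F1411. After flipping Y the toolpath is (243.945,48.825) → (233.353,67.171) → (212.169,67.171) → (201.577,48.825) → (212.169,30.479) → (233.353,30.479) → (243.945,48.825), returning to the start.

Shape 2 is a regular polygon drawn with `<polygon>`. Its stroke #000000 means score at S609, F1411. After flipping Y the toolpath is (196.800,44.523) → (204.842,53.929) → (217.211,53.507) → (224.593,43.573) → (221.428,31.608) → (210.101,26.622) → (199.140,32.370) → (196.800,44.523), returning to the start.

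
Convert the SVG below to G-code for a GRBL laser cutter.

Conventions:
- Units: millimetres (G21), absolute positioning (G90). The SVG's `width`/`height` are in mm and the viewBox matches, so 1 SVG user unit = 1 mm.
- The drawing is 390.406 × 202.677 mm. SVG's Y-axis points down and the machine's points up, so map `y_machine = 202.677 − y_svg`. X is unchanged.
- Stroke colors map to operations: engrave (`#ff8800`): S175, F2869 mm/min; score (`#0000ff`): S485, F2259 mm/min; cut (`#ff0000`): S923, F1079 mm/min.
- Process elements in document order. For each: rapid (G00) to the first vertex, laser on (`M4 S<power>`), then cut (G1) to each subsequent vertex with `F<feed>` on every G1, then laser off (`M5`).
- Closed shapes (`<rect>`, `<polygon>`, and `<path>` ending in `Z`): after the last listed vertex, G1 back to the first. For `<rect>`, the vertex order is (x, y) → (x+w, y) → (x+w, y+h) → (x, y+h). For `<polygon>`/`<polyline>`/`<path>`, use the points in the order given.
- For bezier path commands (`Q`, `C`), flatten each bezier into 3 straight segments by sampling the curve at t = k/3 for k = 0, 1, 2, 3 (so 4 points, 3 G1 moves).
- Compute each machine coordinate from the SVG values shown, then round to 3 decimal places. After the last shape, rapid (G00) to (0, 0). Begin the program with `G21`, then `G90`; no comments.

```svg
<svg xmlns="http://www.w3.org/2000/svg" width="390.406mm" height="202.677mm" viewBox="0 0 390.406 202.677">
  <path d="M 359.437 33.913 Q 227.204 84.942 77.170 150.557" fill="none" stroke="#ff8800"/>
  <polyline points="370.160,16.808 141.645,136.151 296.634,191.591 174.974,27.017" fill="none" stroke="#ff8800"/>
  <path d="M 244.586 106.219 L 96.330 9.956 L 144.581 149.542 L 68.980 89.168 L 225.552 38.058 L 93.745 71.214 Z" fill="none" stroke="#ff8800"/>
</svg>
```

1 u = 1 mm; y_m = 202.677 − y.

[1] `<path>` quadratic bezier, #ff8800→engrave S175 F2869: (359.437,168.764) → (269.304,133.124) → (175.215,94.243) → (77.170,52.120)

[2] `<polyline>` open polyline, #ff8800→engrave S175 F2869: (370.160,185.869) → (141.645,66.526) → (296.634,11.086) → (174.974,175.660)

[3] `<path>` closed polygon, #ff8800→engrave S175 F2869: (244.586,96.458) → (96.330,192.721) → (144.581,53.135) → (68.980,113.509) → (225.552,164.619) → (93.745,131.463) → (244.586,96.458) (closed)

G21
G90
G00 X359.437 Y168.764
M4 S175
G1 X269.304 Y133.124 F2869
G1 X175.215 Y94.243 F2869
G1 X77.170 Y52.120 F2869
M5
G00 X370.160 Y185.869
M4 S175
G1 X141.645 Y66.526 F2869
G1 X296.634 Y11.086 F2869
G1 X174.974 Y175.660 F2869
M5
G00 X244.586 Y96.458
M4 S175
G1 X96.330 Y192.721 F2869
G1 X144.581 Y53.135 F2869
G1 X68.980 Y113.509 F2869
G1 X225.552 Y164.619 F2869
G1 X93.745 Y131.463 F2869
G1 X244.586 Y96.458 F2869
M5
G00 X0.000 Y0.000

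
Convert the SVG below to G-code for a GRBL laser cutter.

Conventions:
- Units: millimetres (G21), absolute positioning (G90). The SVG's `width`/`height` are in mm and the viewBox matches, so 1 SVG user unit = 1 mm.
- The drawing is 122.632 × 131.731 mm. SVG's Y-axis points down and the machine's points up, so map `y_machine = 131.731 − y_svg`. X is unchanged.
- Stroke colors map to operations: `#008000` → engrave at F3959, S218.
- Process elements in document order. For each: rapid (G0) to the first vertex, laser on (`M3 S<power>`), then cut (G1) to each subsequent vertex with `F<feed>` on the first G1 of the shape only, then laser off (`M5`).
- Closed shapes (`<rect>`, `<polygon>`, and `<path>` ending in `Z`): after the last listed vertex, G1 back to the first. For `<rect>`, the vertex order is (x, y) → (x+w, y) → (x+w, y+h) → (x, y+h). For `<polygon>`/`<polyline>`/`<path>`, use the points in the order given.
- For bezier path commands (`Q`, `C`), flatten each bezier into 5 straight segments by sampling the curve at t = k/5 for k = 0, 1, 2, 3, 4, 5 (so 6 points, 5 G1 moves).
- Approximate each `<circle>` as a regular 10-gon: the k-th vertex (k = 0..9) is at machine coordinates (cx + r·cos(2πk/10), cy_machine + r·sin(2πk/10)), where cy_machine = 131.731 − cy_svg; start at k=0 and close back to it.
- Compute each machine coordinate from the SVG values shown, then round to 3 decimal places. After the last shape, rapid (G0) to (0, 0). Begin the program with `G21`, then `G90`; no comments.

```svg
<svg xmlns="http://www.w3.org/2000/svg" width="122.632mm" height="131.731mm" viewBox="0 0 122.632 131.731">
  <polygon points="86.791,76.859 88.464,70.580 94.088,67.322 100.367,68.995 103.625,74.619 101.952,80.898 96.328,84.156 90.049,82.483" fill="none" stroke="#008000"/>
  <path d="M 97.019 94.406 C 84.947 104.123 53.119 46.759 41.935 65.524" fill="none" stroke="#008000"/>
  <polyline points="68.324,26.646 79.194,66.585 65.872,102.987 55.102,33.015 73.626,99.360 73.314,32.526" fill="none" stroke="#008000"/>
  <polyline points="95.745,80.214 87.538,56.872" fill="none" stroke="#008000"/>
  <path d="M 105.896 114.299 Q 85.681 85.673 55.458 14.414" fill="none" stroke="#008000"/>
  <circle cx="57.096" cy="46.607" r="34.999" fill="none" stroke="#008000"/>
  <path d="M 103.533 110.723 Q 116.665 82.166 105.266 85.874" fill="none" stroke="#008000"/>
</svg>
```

G21
G90
G0 X86.791 Y54.872
M3 S218
G1 X88.464 Y61.151 F3959
G1 X94.088 Y64.409
G1 X100.367 Y62.736
G1 X103.625 Y57.112
G1 X101.952 Y50.833
G1 X96.328 Y47.575
G1 X90.049 Y49.248
G1 X86.791 Y54.872
M5
G0 X97.019 Y37.325
M3 S218
G1 X87.728 Y38.399 F3959
G1 X75.635 Y48.698
G1 X62.679 Y61.349
G1 X50.799 Y69.476
G1 X41.935 Y66.207
M5
G0 X68.324 Y105.085
M3 S218
G1 X79.194 Y65.146 F3959
G1 X65.872 Y28.744
G1 X55.102 Y98.716
G1 X73.626 Y32.371
G1 X73.314 Y99.205
M5
G0 X95.745 Y51.517
M3 S218
G1 X87.538 Y74.859 F3959
M5
G0 X105.896 Y17.432
M3 S218
G1 X97.410 Y30.588 F3959
G1 X88.123 Y47.154
G1 X78.035 Y67.131
G1 X67.147 Y90.519
G1 X55.458 Y117.317
M5
G0 X92.095 Y85.124
M3 S218
G1 X85.411 Y105.696 F3959
G1 X67.911 Y118.410
G1 X46.281 Y118.410
G1 X28.781 Y105.696
G1 X22.097 Y85.124
G1 X28.781 Y64.552
G1 X46.281 Y51.838
G1 X67.911 Y51.838
G1 X85.411 Y64.552
G1 X92.095 Y85.124
M5
G0 X103.533 Y21.008
M3 S218
G1 X107.805 Y31.140 F3959
G1 X110.114 Y38.691
G1 X110.460 Y43.661
G1 X108.844 Y46.050
G1 X105.266 Y45.857
M5
G0 X0.000 Y0.000

1 u = 1 mm; y_m = 131.731 − y.

[1] `<polygon>` regular polygon, #008000→engrave S218 F3959: (86.791,54.872) → (88.464,61.151) → (94.088,64.409) → (100.367,62.736) → (103.625,57.112) → (101.952,50.833) → (96.328,47.575) → (90.049,49.248) → (86.791,54.872) (closed)

[2] `<path>` cubic bezier, #008000→engrave S218 F3959: (97.019,37.325) → (87.728,38.399) → (75.635,48.698) → (62.679,61.349) → (50.799,69.476) → (41.935,66.207)

[3] `<polyline>` open polyline, #008000→engrave S218 F3959: (68.324,105.085) → (79.194,65.146) → (65.872,28.744) → (55.102,98.716) → (73.626,32.371) → (73.314,99.205)

[4] `<polyline>` line segment, #008000→engrave S218 F3959: (95.745,51.517) → (87.538,74.859)

[5] `<path>` quadratic bezier, #008000→engrave S218 F3959: (105.896,17.432) → (97.410,30.588) → (88.123,47.154) → (78.035,67.131) → (67.147,90.519) → (55.458,117.317)

[6] `<circle>` circle, #008000→engrave S218 F3959: (92.095,85.124) → (85.411,105.696) → (67.911,118.410) → (46.281,118.410) → (28.781,105.696) → (22.097,85.124) → (28.781,64.552) → (46.281,51.838) → (67.911,51.838) → (85.411,64.552) → (92.095,85.124) (closed)

[7] `<path>` quadratic bezier, #008000→engrave S218 F3959: (103.533,21.008) → (107.805,31.140) → (110.114,38.691) → (110.460,43.661) → (108.844,46.050) → (105.266,45.857)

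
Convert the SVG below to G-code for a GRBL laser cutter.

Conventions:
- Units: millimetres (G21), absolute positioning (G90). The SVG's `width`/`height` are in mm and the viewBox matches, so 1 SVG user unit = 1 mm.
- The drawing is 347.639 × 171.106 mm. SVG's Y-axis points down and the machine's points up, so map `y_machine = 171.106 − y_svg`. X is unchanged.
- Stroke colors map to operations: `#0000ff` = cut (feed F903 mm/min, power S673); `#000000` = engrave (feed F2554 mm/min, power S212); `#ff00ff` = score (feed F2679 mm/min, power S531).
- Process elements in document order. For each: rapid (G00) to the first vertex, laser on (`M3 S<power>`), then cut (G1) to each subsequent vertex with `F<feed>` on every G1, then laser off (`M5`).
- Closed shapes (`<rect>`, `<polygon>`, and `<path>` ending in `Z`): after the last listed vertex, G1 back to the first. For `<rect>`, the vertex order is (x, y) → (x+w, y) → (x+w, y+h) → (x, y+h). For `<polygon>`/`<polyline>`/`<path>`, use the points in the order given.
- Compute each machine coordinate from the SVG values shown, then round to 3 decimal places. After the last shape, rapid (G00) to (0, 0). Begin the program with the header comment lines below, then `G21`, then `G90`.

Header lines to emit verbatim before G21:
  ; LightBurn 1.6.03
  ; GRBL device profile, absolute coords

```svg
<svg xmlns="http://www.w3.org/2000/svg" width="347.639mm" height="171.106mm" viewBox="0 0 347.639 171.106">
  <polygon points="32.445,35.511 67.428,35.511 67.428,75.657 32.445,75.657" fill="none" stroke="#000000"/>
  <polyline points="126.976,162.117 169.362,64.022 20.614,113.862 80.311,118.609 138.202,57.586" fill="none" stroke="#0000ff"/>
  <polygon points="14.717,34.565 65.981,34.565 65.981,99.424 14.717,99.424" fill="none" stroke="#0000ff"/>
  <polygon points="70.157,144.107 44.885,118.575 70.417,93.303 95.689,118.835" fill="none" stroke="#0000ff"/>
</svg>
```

1 u = 1 mm; y_m = 171.106 − y.

[1] `<polygon>` rectangle, #000000→engrave S212 F2554: (32.445,135.595) → (67.428,135.595) → (67.428,95.449) → (32.445,95.449) → (32.445,135.595) (closed)

[2] `<polyline>` open polyline, #0000ff→cut S673 F903: (126.976,8.989) → (169.362,107.084) → (20.614,57.244) → (80.311,52.497) → (138.202,113.520)

[3] `<polygon>` rectangle, #0000ff→cut S673 F903: (14.717,136.541) → (65.981,136.541) → (65.981,71.682) → (14.717,71.682) → (14.717,136.541) (closed)

[4] `<polygon>` regular polygon, #0000ff→cut S673 F903: (70.157,26.999) → (44.885,52.531) → (70.417,77.803) → (95.689,52.271) → (70.157,26.999) (closed)

; LightBurn 1.6.03
; GRBL device profile, absolute coords
G21
G90
G00 X32.445 Y135.595
M3 S212
G1 X67.428 Y135.595 F2554
G1 X67.428 Y95.449 F2554
G1 X32.445 Y95.449 F2554
G1 X32.445 Y135.595 F2554
M5
G00 X126.976 Y8.989
M3 S673
G1 X169.362 Y107.084 F903
G1 X20.614 Y57.244 F903
G1 X80.311 Y52.497 F903
G1 X138.202 Y113.520 F903
M5
G00 X14.717 Y136.541
M3 S673
G1 X65.981 Y136.541 F903
G1 X65.981 Y71.682 F903
G1 X14.717 Y71.682 F903
G1 X14.717 Y136.541 F903
M5
G00 X70.157 Y26.999
M3 S673
G1 X44.885 Y52.531 F903
G1 X70.417 Y77.803 F903
G1 X95.689 Y52.271 F903
G1 X70.157 Y26.999 F903
M5
G00 X0.000 Y0.000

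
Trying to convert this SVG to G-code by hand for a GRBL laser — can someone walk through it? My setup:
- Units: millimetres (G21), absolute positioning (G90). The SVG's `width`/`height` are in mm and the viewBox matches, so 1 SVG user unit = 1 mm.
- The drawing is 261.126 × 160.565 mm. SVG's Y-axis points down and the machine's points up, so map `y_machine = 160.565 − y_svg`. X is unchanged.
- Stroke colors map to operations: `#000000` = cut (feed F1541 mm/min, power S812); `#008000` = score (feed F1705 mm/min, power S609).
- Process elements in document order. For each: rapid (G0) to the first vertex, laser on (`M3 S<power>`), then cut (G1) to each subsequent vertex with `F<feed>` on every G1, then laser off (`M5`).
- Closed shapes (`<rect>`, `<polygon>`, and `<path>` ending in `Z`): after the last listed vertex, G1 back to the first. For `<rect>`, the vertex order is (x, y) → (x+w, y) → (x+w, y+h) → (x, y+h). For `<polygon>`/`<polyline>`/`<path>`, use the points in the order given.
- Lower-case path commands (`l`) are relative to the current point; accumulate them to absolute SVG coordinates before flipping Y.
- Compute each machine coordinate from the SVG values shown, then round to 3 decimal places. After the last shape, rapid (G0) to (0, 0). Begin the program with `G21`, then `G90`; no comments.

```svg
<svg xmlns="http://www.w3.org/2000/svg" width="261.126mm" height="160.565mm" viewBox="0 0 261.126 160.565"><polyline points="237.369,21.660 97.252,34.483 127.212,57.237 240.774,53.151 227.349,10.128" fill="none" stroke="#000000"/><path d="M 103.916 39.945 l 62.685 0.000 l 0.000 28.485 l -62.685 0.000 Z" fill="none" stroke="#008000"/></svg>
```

G21
G90
G0 X237.369 Y138.905
M3 S812
G1 X97.252 Y126.082 F1541
G1 X127.212 Y103.328 F1541
G1 X240.774 Y107.414 F1541
G1 X227.349 Y150.437 F1541
M5
G0 X103.916 Y120.620
M3 S609
G1 X166.601 Y120.620 F1705
G1 X166.601 Y92.135 F1705
G1 X103.916 Y92.135 F1705
G1 X103.916 Y120.620 F1705
M5
G0 X0.000 Y0.000

viewBox `0 0 261.126 160.565` with mm width/height → 1 unit = 1 mm. Flip: y_m = 160.565 − y_svg.

**Shape 1** — `<polyline>` open polyline, stroke `#000000` → cut (S812, F1541). Machine vertices: (237.369,138.905) → (97.252,126.082) → (127.212,103.328) → (240.774,107.414) → (227.349,150.437). Open path.

**Shape 2** — `<path>` rectangle, stroke `#008000` → score (S609, F1705). Machine vertices: (103.916,120.620) → (166.601,120.620) → (166.601,92.135) → (103.916,92.135) → (103.916,120.620). Closed: final G1 returns to the first vertex.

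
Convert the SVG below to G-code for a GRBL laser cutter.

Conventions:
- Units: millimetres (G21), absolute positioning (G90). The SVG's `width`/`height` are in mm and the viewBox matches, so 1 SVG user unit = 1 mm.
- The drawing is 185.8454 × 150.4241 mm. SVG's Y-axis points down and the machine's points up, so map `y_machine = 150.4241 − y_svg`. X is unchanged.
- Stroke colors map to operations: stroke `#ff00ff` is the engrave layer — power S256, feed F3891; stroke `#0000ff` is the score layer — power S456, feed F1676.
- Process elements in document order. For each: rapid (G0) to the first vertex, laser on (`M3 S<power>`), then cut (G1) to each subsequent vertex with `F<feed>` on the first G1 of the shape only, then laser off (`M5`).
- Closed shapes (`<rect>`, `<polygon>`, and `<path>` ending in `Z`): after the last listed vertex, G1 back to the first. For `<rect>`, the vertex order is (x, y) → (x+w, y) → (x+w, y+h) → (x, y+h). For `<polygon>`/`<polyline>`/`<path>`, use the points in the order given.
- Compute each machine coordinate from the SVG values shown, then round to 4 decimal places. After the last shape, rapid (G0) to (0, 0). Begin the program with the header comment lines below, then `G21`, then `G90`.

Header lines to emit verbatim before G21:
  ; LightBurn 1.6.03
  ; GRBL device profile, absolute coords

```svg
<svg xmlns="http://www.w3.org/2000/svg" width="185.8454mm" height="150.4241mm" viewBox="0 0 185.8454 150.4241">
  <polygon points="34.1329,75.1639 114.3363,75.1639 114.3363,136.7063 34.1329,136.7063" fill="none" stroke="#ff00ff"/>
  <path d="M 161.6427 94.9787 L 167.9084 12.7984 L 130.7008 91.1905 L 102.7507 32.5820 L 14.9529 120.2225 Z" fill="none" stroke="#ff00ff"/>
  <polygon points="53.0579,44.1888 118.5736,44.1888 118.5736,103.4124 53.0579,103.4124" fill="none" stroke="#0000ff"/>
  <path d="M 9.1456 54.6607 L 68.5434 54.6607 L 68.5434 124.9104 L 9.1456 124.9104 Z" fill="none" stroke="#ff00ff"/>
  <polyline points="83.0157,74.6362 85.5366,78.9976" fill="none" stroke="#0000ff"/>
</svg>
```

Since the viewBox matches the mm dimensions, user units are millimetres directly. The only transform is the Y-flip y_m = 150.4241 − y_svg.

Shape 1 is a rectangle drawn with `<polygon>`. Its stroke #ff00ff means engrave at S256, F3891. After flipping Y the toolpath is (34.1329,75.2602) → (114.3363,75.2602) → (114.3363,13.7178) → (34.1329,13.7178) → (34.1329,75.2602), returning to the start.

Shape 2 is a closed polygon drawn with `<path>`. Its stroke #ff00ff means engrave at S256, F3891. After flipping Y the toolpath is (161.6427,55.4454) → (167.9084,137.6257) → (130.7008,59.2336) → (102.7507,117.8421) → (14.9529,30.2016) → (161.6427,55.4454), returning to the start.

Shape 3 is a rectangle drawn with `<polygon>`. Its stroke #0000ff means score at S456, F1676. After flipping Y the toolpath is (53.0579,106.2353) → (118.5736,106.2353) → (118.5736,47.0117) → (53.0579,47.0117) → (53.0579,106.2353), returning to the start.

Shape 4 is a rectangle drawn with `<path>`. Its stroke #ff00ff means engrave at S256, F3891. After flipping Y the toolpath is (9.1456,95.7634) → (68.5434,95.7634) → (68.5434,25.5137) → (9.1456,25.5137) → (9.1456,95.7634), returning to the start.

Shape 5 is a line segment drawn with `<polyline>`. Its stroke #0000ff means score at S456, F1676. After flipping Y the toolpath is (83.0157,75.7879) → (85.5366,71.4265).

; LightBurn 1.6.03
; GRBL device profile, absolute coords
G21
G90
G0 X34.1329 Y75.2602
M3 S256
G1 X114.3363 Y75.2602 F3891
G1 X114.3363 Y13.7178
G1 X34.1329 Y13.7178
G1 X34.1329 Y75.2602
M5
G0 X161.6427 Y55.4454
M3 S256
G1 X167.9084 Y137.6257 F3891
G1 X130.7008 Y59.2336
G1 X102.7507 Y117.8421
G1 X14.9529 Y30.2016
G1 X161.6427 Y55.4454
M5
G0 X53.0579 Y106.2353
M3 S456
G1 X118.5736 Y106.2353 F1676
G1 X118.5736 Y47.0117
G1 X53.0579 Y47.0117
G1 X53.0579 Y106.2353
M5
G0 X9.1456 Y95.7634
M3 S256
G1 X68.5434 Y95.7634 F3891
G1 X68.5434 Y25.5137
G1 X9.1456 Y25.5137
G1 X9.1456 Y95.7634
M5
G0 X83.0157 Y75.7879
M3 S456
G1 X85.5366 Y71.4265 F1676
M5
G0 X0.0000 Y0.0000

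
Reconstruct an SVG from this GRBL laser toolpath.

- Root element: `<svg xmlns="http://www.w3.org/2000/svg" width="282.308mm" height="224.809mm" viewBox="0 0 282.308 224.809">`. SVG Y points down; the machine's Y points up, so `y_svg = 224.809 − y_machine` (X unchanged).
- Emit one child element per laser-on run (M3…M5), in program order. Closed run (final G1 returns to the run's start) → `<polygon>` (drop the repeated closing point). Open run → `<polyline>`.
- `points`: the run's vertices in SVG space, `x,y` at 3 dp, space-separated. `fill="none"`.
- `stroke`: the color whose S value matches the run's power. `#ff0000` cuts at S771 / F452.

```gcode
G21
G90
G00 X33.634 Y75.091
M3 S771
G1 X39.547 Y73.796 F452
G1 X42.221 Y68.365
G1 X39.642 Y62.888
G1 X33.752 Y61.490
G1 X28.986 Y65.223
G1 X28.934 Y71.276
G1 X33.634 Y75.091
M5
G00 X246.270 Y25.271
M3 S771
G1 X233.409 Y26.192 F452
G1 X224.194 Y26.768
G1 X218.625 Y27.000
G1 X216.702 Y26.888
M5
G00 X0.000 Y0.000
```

<svg xmlns="http://www.w3.org/2000/svg" width="282.308mm" height="224.809mm" viewBox="0 0 282.308 224.809">
  <polygon points="33.634,149.718 39.547,151.013 42.221,156.444 39.642,161.921 33.752,163.319 28.986,159.586 28.934,153.533" fill="none" stroke="#ff0000"/>
  <polyline points="246.270,199.538 233.409,198.617 224.194,198.041 218.625,197.809 216.702,197.921" fill="none" stroke="#ff0000"/>
</svg>

Machine Y-up, SVG Y-down with viewBox height 224.809, so y_svg = 224.809 − y_machine; X carries over. Every run uses S771, so all elements get stroke `#ff0000` (cut).

Run 1: The run returns to its start, so emit a `<polygon>` with points (Y-flipped): 33.634,149.718 39.547,151.013 42.221,156.444 39.642,161.921 33.752,163.319 28.986,159.586 28.934,153.533.

Run 2: The run is open, so emit a `<polyline>` with points (Y-flipped): 246.270,199.538 233.409,198.617 224.194,198.041 218.625,197.809 216.702,197.921.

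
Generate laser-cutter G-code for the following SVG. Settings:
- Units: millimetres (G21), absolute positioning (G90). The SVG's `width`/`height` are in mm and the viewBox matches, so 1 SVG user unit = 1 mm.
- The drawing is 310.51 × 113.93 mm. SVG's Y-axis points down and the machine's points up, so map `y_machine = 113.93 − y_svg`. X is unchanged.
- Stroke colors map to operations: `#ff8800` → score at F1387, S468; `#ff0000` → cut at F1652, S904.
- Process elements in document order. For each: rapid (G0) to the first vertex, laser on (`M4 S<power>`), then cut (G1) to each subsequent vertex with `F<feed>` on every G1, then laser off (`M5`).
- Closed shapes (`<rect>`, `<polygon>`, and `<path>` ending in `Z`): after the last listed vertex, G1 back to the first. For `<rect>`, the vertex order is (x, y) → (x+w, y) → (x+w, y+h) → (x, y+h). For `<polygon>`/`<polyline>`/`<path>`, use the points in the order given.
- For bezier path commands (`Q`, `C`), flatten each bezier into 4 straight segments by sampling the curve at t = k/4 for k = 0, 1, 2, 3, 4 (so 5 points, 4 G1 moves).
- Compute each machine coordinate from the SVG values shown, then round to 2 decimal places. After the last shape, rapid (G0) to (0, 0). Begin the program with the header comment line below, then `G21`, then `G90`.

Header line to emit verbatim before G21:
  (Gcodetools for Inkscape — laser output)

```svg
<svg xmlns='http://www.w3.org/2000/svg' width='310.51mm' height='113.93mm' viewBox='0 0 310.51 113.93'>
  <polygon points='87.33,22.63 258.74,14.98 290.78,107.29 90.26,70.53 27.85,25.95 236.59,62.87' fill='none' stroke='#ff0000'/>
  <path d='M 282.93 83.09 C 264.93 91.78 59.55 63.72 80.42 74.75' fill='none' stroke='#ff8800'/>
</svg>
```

(Gcodetools for Inkscape — laser output)
G21
G90
G0 X87.33 Y91.30
M4 S904
G1 X258.74 Y98.95 F1652
G1 X290.78 Y6.64 F1652
G1 X90.26 Y43.40 F1652
G1 X27.85 Y87.98 F1652
G1 X236.59 Y51.06 F1652
G1 X87.33 Y91.30 F1652
M5
G0 X282.93 Y30.84
M4 S468
G1 X240.76 Y30.03 F1387
G1 X167.10 Y35.89 F1387
G1 X100.73 Y41.31 F1387
G1 X80.42 Y39.18 F1387
M5
G0 X0.00 Y0.00

Since the viewBox matches the mm dimensions, user units are millimetres directly. The only transform is the Y-flip y_m = 113.93 − y_svg.

Shape 1 is a closed polygon drawn with `<polygon>`. Its stroke #ff0000 means cut at S904, F1652. After flipping Y the toolpath is (87.33,91.30) → (258.74,98.95) → (290.78,6.64) → (90.26,43.40) → (27.85,87.98) → (236.59,51.06) → (87.33,91.30), returning to the start.

Shape 2 is a cubic bezier drawn with `<path>`. Its stroke #ff8800 means score at S468, F1387. After flipping Y the toolpath is (282.93,30.84) → (240.76,30.03) → (167.10,35.89) → (100.73,41.31) → (80.42,39.18).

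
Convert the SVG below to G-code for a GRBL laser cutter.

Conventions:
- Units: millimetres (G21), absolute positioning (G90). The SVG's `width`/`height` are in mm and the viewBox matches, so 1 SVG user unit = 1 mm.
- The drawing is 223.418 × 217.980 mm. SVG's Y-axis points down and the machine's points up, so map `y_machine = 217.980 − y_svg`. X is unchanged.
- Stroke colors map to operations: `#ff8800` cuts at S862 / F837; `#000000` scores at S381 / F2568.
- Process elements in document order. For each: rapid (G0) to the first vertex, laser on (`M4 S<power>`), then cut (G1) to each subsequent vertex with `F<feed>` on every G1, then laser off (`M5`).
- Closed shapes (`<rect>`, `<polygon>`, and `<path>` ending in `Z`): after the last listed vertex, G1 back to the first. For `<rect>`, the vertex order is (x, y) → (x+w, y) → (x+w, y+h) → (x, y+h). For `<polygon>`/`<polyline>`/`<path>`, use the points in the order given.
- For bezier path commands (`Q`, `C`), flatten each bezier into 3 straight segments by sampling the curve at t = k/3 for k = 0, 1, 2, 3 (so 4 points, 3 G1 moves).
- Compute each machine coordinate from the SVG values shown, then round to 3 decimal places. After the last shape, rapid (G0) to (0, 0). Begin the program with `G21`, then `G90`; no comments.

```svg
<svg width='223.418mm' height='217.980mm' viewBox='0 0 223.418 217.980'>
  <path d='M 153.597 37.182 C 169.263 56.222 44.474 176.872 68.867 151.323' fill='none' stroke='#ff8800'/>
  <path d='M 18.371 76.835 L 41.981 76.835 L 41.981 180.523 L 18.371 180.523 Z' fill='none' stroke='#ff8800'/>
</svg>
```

G21
G90
G0 X153.597 Y180.798
M4 S862
G1 X133.172 Y137.066 F837
G1 X83.474 Y80.663 F837
G1 X68.867 Y66.657 F837
M5
G0 X18.371 Y141.145
M4 S862
G1 X41.981 Y141.145 F837
G1 X41.981 Y37.457 F837
G1 X18.371 Y37.457 F837
G1 X18.371 Y141.145 F837
M5
G0 X0.000 Y0.000

1 u = 1 mm; y_m = 217.980 − y.

[1] `<path>` cubic bezier, #ff8800→cut S862 F837: (153.597,180.798) → (133.172,137.066) → (83.474,80.663) → (68.867,66.657)

[2] `<path>` rectangle, #ff8800→cut S862 F837: (18.371,141.145) → (41.981,141.145) → (41.981,37.457) → (18.371,37.457) → (18.371,141.145) (closed)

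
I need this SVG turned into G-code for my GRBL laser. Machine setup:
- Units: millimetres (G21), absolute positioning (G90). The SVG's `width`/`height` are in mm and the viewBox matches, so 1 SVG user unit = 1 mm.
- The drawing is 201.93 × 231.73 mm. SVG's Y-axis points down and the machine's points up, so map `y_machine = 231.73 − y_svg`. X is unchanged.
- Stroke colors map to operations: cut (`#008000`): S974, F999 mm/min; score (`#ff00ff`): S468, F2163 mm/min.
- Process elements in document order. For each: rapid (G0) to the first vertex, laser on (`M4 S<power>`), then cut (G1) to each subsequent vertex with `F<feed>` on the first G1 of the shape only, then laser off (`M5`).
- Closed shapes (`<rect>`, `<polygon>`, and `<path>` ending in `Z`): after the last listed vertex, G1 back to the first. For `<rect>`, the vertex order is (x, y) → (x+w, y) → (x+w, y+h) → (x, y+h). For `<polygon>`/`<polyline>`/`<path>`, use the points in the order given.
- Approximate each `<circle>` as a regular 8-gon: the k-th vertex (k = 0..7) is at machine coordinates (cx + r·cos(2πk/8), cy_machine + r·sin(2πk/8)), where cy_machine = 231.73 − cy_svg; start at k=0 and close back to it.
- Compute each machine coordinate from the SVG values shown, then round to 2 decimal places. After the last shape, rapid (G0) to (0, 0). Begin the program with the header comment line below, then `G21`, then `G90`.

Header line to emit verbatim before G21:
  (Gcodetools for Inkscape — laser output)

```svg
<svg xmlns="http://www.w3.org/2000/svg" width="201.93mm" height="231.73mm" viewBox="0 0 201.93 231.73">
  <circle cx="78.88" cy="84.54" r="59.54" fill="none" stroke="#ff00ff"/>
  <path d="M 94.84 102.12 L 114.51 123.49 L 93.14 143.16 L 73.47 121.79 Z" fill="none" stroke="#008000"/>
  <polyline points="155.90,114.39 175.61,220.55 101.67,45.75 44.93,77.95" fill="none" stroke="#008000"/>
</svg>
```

(Gcodetools for Inkscape — laser output)
G21
G90
G0 X138.42 Y147.19
M4 S468
G1 X120.98 Y189.29 F2163
G1 X78.88 Y206.73
G1 X36.78 Y189.29
G1 X19.34 Y147.19
G1 X36.78 Y105.09
G1 X78.88 Y87.65
G1 X120.98 Y105.09
G1 X138.42 Y147.19
M5
G0 X94.84 Y129.61
M4 S974
G1 X114.51 Y108.24 F999
G1 X93.14 Y88.57
G1 X73.47 Y109.94
G1 X94.84 Y129.61
M5
G0 X155.90 Y117.34
M4 S974
G1 X175.61 Y11.18 F999
G1 X101.67 Y185.98
G1 X44.93 Y153.78
M5
G0 X0.00 Y0.00

Since the viewBox matches the mm dimensions, user units are millimetres directly. The only transform is the Y-flip y_m = 231.73 − y_svg.

Shape 1 is a circle drawn with `<circle>`. Its stroke #ff00ff means score at S468, F2163. After flipping Y the toolpath is (138.42,147.19) → (120.98,189.29) → (78.88,206.73) → (36.78,189.29) → (19.34,147.19) → (36.78,105.09) → (78.88,87.65) → (120.98,105.09) → (138.42,147.19), returning to the start.

Shape 2 is a regular polygon drawn with `<path>`. Its stroke #008000 means cut at S974, F999. After flipping Y the toolpath is (94.84,129.61) → (114.51,108.24) → (93.14,88.57) → (73.47,109.94) → (94.84,129.61), returning to the start.

Shape 3 is a open polyline drawn with `<polyline>`. Its stroke #008000 means cut at S974, F999. After flipping Y the toolpath is (155.90,117.34) → (175.61,11.18) → (101.67,185.98) → (44.93,153.78).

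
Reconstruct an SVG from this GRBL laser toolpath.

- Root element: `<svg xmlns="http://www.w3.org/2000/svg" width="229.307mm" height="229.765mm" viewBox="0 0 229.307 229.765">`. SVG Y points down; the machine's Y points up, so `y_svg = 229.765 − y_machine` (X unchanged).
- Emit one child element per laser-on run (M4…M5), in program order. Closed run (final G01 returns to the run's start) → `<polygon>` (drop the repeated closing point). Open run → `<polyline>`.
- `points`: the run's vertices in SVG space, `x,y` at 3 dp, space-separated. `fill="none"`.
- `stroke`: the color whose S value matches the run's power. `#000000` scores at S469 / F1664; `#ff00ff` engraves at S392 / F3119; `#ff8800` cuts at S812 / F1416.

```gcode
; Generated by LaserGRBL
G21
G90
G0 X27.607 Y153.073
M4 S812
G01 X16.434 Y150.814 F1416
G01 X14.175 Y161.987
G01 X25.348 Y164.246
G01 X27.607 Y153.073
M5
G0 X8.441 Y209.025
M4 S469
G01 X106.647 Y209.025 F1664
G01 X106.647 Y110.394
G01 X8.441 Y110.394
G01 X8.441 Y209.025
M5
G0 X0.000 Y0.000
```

<svg xmlns="http://www.w3.org/2000/svg" width="229.307mm" height="229.765mm" viewBox="0 0 229.307 229.765">
  <polygon points="27.607,76.692 16.434,78.951 14.175,67.778 25.348,65.519" fill="none" stroke="#ff8800"/>
  <polygon points="8.441,20.740 106.647,20.740 106.647,119.371 8.441,119.371" fill="none" stroke="#000000"/>
</svg>

Each laser-on run becomes one SVG element. Flip Y back into SVG space with y_svg = 229.765 − y_machine.

Run 1: the run's S812 means `#ff8800` (cut). The run returns to its start, so emit a `<polygon>` with points (Y-flipped): 27.607,76.692 16.434,78.951 14.175,67.778 25.348,65.519.

Run 2: power S469 maps to stroke `#000000` (score). The run returns to its start, so emit a `<polygon>` with points (Y-flipped): 8.441,20.740 106.647,20.740 106.647,119.371 8.441,119.371.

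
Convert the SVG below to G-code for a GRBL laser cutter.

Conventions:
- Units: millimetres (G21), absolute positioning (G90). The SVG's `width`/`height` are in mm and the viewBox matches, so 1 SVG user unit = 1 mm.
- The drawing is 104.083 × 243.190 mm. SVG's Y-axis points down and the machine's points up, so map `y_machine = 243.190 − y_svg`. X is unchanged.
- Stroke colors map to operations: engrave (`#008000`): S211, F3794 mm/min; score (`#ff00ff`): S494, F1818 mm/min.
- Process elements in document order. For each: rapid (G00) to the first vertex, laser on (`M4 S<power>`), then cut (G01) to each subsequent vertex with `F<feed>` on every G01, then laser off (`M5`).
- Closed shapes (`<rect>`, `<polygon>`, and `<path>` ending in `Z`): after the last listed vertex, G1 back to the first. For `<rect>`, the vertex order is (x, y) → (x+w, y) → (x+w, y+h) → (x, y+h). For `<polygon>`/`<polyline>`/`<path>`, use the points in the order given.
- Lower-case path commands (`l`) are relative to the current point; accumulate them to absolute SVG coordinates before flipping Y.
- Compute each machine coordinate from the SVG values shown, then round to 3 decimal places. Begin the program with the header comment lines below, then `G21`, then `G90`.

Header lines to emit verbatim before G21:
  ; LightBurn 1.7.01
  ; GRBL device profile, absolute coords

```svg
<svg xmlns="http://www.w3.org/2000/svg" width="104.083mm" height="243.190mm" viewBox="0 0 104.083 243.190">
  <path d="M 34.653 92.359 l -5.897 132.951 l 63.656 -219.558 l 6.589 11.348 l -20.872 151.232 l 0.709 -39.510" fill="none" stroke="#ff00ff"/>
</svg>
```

viewBox `0 0 104.083 243.190` with mm width/height → 1 unit = 1 mm. Flip: y_m = 243.190 − y_svg.

**Shape 1** — `<path>` open polyline, stroke `#ff00ff` → score (S494, F1818). Machine vertices: (34.653,150.831) → (28.756,17.880) → (92.412,237.438) → (99.001,226.090) → (78.129,74.858) → (78.838,114.368). Open path.

; LightBurn 1.7.01
; GRBL device profile, absolute coords
G21
G90
G00 X34.653 Y150.831
M4 S494
G01 X28.756 Y17.880 F1818
G01 X92.412 Y237.438 F1818
G01 X99.001 Y226.090 F1818
G01 X78.129 Y74.858 F1818
G01 X78.838 Y114.368 F1818
M5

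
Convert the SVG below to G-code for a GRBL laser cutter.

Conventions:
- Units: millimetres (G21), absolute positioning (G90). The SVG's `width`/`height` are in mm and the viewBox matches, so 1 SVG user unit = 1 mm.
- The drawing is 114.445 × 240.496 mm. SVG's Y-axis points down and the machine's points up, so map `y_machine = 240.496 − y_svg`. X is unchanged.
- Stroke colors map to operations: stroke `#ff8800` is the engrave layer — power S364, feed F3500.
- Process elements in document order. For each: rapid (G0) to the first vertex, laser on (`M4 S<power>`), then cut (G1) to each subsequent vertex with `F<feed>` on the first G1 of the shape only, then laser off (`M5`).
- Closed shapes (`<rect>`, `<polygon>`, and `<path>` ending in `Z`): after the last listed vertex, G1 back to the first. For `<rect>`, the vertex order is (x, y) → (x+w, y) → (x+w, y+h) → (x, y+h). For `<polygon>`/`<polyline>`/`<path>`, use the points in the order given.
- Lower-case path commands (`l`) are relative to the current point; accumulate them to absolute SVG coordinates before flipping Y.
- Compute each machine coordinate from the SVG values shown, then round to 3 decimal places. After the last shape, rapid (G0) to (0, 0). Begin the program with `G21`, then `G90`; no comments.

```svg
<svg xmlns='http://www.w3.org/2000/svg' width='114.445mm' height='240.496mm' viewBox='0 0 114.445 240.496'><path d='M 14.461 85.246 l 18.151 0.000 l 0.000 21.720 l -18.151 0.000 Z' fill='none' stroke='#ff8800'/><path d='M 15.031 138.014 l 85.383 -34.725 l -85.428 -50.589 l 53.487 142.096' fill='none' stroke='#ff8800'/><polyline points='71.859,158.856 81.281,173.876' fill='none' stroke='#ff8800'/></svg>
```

1 u = 1 mm; y_m = 240.496 − y.

[1] `<path>` rectangle, #ff8800→engrave S364 F3500: (14.461,155.250) → (32.612,155.250) → (32.612,133.530) → (14.461,133.530) → (14.461,155.250) (closed)

[2] `<path>` open polyline, #ff8800→engrave S364 F3500: (15.031,102.482) → (100.414,137.207) → (14.986,187.796) → (68.473,45.700)

[3] `<polyline>` line segment, #ff8800→engrave S364 F3500: (71.859,81.640) → (81.281,66.620)

G21
G90
G0 X14.461 Y155.250
M4 S364
G1 X32.612 Y155.250 F3500
G1 X32.612 Y133.530
G1 X14.461 Y133.530
G1 X14.461 Y155.250
M5
G0 X15.031 Y102.482
M4 S364
G1 X100.414 Y137.207 F3500
G1 X14.986 Y187.796
G1 X68.473 Y45.700
M5
G0 X71.859 Y81.640
M4 S364
G1 X81.281 Y66.620 F3500
M5
G0 X0.000 Y0.000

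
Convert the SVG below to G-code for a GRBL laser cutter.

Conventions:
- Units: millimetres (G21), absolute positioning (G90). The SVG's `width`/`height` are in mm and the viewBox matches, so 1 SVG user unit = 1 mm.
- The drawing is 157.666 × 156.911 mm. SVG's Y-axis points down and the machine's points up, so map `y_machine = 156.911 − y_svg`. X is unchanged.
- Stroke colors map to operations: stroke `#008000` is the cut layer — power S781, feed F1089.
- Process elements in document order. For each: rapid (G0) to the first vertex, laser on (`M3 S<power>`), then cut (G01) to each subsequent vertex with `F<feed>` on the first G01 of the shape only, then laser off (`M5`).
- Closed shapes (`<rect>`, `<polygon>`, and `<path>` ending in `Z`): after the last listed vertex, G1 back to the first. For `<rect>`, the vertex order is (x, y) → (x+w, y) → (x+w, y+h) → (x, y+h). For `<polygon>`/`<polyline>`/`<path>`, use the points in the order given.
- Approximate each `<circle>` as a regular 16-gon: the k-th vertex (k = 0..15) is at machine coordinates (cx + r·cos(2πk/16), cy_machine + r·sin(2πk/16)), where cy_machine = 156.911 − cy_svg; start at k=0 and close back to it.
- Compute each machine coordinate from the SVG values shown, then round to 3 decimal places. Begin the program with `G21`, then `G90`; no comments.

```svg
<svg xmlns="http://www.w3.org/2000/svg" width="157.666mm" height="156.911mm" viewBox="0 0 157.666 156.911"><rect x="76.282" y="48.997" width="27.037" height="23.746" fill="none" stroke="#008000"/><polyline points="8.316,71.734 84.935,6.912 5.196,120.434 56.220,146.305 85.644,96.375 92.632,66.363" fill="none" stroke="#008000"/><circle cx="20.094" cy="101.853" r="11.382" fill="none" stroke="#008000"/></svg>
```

G21
G90
G0 X76.282 Y107.914
M3 S781
G01 X103.319 Y107.914 F1089
G01 X103.319 Y84.168
G01 X76.282 Y84.168
G01 X76.282 Y107.914
M5
G0 X8.316 Y85.177
M3 S781
G01 X84.935 Y149.999 F1089
G01 X5.196 Y36.477
G01 X56.220 Y10.606
G01 X85.644 Y60.536
G01 X92.632 Y90.548
M5
G0 X31.476 Y55.058
M3 S781
G01 X30.610 Y59.414 F1089
G01 X28.142 Y63.106
G01 X24.450 Y65.574
G01 X20.094 Y66.440
G01 X15.738 Y65.574
G01 X12.046 Y63.106
G01 X9.578 Y59.414
G01 X8.712 Y55.058
G01 X9.578 Y50.702
G01 X12.046 Y47.010
G01 X15.738 Y44.542
G01 X20.094 Y43.676
G01 X24.450 Y44.542
G01 X28.142 Y47.010
G01 X30.610 Y50.702
G01 X31.476 Y55.058
M5

Since the viewBox matches the mm dimensions, user units are millimetres directly. The only transform is the Y-flip y_m = 156.911 − y_svg.

Shape 1 is a rectangle drawn with `<rect>`. Its stroke #008000 means cut at S781, F1089. After flipping Y the toolpath is (76.282,107.914) → (103.319,107.914) → (103.319,84.168) → (76.282,84.168) → (76.282,107.914), returning to the start.

Shape 2 is a open polyline drawn with `<polyline>`. Its stroke #008000 means cut at S781, F1089. After flipping Y the toolpath is (8.316,85.177) → (84.935,149.999) → (5.196,36.477) → (56.220,10.606) → (85.644,60.536) → (92.632,90.548).

Shape 3 is a circle drawn with `<circle>`. Its stroke #008000 means cut at S781, F1089. After flipping Y the toolpath is (31.476,55.058) → (30.610,59.414) → (28.142,63.106) → (24.450,65.574) → (20.094,66.440) → (15.738,65.574) → (12.046,63.106) → (9.578,59.414) → (8.712,55.058) → (9.578,50.702) → (12.046,47.010) → (15.738,44.542) → (20.094,43.676) → (24.450,44.542) → (28.142,47.010) → (30.610,50.702) → (31.476,55.058), returning to the start.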